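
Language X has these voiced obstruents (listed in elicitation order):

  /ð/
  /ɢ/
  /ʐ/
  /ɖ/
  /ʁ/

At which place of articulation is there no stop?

dental: stop —, fricative /ð/.
retroflex: stop /ɖ/, fricative /ʐ/.
uvular: stop /ɢ/, fricative /ʁ/.
Every place of articulation has a stop member except dental, where /d̪/ would be expected.

dental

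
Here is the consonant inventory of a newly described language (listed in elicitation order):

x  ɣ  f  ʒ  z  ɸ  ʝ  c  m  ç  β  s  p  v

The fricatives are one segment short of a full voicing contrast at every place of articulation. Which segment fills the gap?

/ʃ/

Voiceless: /ɸ/ (bilabial), /f/ (labiodental), /s/ (alveolar), /ç/ (palatal), /x/ (velar).
Voiced: /β/ (bilabial), /v/ (labiodental), /z/ (alveolar), /ʒ/ (postalveolar), /ʝ/ (palatal), /ɣ/ (velar).
The postalveolar row has no voiceless member, so the gap is the voiceless postalveolar fricative /ʃ/.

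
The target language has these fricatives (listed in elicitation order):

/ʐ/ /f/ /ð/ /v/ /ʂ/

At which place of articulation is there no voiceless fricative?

dental

place of articulation  voiceless  voiced  
labiodental       f         v       
dental            —         ð       
retroflex         ʂ         ʐ       
Every place of articulation has a voiceless member except dental, where /θ/ would be expected.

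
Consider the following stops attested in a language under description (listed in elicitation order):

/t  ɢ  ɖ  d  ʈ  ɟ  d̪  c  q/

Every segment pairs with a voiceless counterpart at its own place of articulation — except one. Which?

Alveolar: /t/ ~ /d/
Retroflex: /ʈ/ ~ /ɖ/
Palatal: /c/ ~ /ɟ/
Uvular: /q/ ~ /ɢ/
Dental: only /d̪/ (voiced); no voiceless partner.
So /d̪/ is the unpaired segment.

/d̪/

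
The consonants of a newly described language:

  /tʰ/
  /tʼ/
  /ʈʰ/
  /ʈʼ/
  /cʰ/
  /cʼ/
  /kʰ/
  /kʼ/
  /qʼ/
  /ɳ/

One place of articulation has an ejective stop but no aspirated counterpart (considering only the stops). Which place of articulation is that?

Aspirated: /tʰ/ (alveolar), /ʈʰ/ (retroflex), /cʰ/ (palatal), /kʰ/ (velar).
Ejective: /tʼ/ (alveolar), /ʈʼ/ (retroflex), /cʼ/ (palatal), /kʼ/ (velar), /qʼ/ (uvular).
Every place of articulation has an aspirated member except uvular, where /qʰ/ would be expected.

uvular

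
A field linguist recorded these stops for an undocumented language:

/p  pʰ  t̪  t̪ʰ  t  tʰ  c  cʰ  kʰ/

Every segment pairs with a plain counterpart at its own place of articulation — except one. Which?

/kʰ/

Bilabial: /p/ ~ /pʰ/
Dental: /t̪/ ~ /t̪ʰ/
Alveolar: /t/ ~ /tʰ/
Palatal: /c/ ~ /cʰ/
Velar: only /kʰ/ (aspirated); no plain partner.
So /kʰ/ is the unpaired segment.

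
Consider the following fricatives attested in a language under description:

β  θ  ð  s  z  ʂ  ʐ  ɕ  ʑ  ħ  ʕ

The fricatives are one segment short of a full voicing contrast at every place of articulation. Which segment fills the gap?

Voiceless: /θ/ (dental), /s/ (alveolar), /ʂ/ (retroflex), /ɕ/ (alveolo-palatal), /ħ/ (pharyngeal).
Voiced: /β/ (bilabial), /ð/ (dental), /z/ (alveolar), /ʐ/ (retroflex), /ʑ/ (alveolo-palatal), /ʕ/ (pharyngeal).
The bilabial row has no voiceless member, so the gap is the voiceless bilabial fricative /ɸ/.

/ɸ/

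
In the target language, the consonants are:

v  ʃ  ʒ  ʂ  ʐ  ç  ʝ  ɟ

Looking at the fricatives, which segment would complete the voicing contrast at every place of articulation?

/f/

place of articulation  voiceless  voiced  
labiodental       —         v       
postalveolar      ʃ         ʒ       
retroflex         ʂ         ʐ       
palatal           ç         ʝ       
The labiodental row has no voiceless member, so the gap is the voiceless labiodental fricative /f/.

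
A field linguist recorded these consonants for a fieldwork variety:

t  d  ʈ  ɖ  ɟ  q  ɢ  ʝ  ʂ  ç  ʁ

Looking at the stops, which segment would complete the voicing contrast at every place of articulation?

/c/

place of articulation  voiceless  voiced  
alveolar          t         d       
retroflex         ʈ         ɖ       
palatal           —         ɟ       
uvular            q         ɢ       
The palatal row has no voiceless member, so the gap is the voiceless palatal stop /c/.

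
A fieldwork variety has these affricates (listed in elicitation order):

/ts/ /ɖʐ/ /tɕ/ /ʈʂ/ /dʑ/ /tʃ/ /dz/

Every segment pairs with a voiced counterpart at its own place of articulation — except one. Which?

/tʃ/

Alveolar: /ts/ ~ /dz/
Retroflex: /ʈʂ/ ~ /ɖʐ/
Alveolo-palatal: /tɕ/ ~ /dʑ/
Postalveolar: only /tʃ/ (voiceless); no voiced partner.
So /tʃ/ is the unpaired segment.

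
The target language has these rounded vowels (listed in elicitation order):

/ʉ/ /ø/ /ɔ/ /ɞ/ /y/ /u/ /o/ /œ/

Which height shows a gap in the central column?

high-mid

high: front /y/, central /ʉ/, back /u/.
high-mid: front /ø/, central —, back /o/.
low-mid: front /œ/, central /ɞ/, back /ɔ/.
Every height has a central member except high-mid, where /ɵ/ would be expected.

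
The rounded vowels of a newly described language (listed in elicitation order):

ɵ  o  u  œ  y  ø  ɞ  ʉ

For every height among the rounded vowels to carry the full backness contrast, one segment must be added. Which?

/ɔ/

height            front     central   back    
high              y         ʉ         u       
high-mid          ø         ɵ         o       
low-mid           œ         ɞ         —       
The low-mid row has no back member, so the gap is the low-mid back rounded vowel /ɔ/.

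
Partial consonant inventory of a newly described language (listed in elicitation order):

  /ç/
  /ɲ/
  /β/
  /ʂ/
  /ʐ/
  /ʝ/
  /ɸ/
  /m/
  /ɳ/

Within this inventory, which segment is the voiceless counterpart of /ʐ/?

/ʂ/

/ʐ/ is a voiced retroflex fricative.
The voiceless counterpart is a voiceless retroflex fricative — in this inventory, /ʂ/.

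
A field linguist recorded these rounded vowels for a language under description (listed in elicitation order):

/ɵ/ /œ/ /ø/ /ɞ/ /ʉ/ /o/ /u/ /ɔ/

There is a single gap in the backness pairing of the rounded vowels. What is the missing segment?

Front: /ø/ (high-mid), /œ/ (low-mid).
Central: /ʉ/ (high), /ɵ/ (high-mid), /ɞ/ (low-mid).
Back: /u/ (high), /o/ (high-mid), /ɔ/ (low-mid).
The high row has no front member, so the gap is the high front rounded vowel /y/.

/y/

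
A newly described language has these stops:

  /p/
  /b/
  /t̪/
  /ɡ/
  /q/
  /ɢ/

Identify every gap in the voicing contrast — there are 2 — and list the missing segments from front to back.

/d̪/, /k/

bilabial: voiceless /p/, voiced /b/.
dental: voiceless /t̪/, voiced —.
velar: voiceless —, voiced /ɡ/.
uvular: voiceless /q/, voiced /ɢ/.
Gaps, from front to back: dental lacks voiced (/d̪/); velar lacks voiceless (/k/).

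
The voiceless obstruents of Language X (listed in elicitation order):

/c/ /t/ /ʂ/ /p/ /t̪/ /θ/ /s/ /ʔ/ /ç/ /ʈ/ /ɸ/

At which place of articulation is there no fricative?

bilabial: stop /p/, fricative /ɸ/.
dental: stop /t̪/, fricative /θ/.
alveolar: stop /t/, fricative /s/.
retroflex: stop /ʈ/, fricative /ʂ/.
palatal: stop /c/, fricative /ç/.
glottal: stop /ʔ/, fricative —.
Every place of articulation has a fricative member except glottal, where /h/ would be expected.

glottal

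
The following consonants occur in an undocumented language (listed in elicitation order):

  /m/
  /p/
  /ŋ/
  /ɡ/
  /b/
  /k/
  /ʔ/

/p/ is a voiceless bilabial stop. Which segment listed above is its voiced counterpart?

The voiced counterpart is a voiced bilabial stop — in this inventory, /b/.

/b/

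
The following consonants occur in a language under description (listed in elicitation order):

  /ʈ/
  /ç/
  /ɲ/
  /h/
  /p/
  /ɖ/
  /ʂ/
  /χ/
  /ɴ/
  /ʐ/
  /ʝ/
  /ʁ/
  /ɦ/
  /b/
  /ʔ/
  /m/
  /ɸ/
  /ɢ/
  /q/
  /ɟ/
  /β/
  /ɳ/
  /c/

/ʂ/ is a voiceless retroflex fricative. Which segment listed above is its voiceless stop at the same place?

/ʈ/

The voiceless stop at the same place is a voiceless retroflex stop — in this inventory, /ʈ/.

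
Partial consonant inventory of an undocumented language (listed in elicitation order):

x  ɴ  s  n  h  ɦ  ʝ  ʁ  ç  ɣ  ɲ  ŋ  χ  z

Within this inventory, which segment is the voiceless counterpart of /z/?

/s/

/z/ is a voiced alveolar fricative.
The voiceless counterpart is a voiceless alveolar fricative — in this inventory, /s/.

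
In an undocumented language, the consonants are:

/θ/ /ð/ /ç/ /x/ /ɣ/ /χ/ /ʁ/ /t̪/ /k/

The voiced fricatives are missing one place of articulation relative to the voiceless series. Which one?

palatal

Voiceless: /θ/ (dental), /ç/ (palatal), /x/ (velar), /χ/ (uvular).
Voiced: /ð/ (dental), /ɣ/ (velar), /ʁ/ (uvular).
Every place of articulation has a voiced member except palatal, where /ʝ/ would be expected.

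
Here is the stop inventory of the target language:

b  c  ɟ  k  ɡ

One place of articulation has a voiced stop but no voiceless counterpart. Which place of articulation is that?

bilabial: voiceless —, voiced /b/.
palatal: voiceless /c/, voiced /ɟ/.
velar: voiceless /k/, voiced /ɡ/.
Every place of articulation has a voiceless member except bilabial, where /p/ would be expected.

bilabial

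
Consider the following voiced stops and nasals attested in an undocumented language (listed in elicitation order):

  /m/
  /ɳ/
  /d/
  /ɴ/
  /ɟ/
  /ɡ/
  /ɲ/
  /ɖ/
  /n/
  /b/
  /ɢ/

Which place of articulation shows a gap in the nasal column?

place of articulation  oral stop  nasal   
bilabial          b         m       
alveolar          d         n       
retroflex         ɖ         ɳ       
palatal           ɟ         ɲ       
velar             ɡ         —       
uvular            ɢ         ɴ       
Every place of articulation has a nasal member except velar, where /ŋ/ would be expected.

velar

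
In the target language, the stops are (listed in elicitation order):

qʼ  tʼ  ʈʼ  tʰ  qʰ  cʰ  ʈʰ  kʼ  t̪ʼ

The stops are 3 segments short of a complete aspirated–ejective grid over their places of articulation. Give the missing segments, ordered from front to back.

/t̪ʰ/, /cʼ/, /kʰ/

Aspirated: /tʰ/ (alveolar), /ʈʰ/ (retroflex), /cʰ/ (palatal), /qʰ/ (uvular).
Ejective: /t̪ʼ/ (dental), /tʼ/ (alveolar), /ʈʼ/ (retroflex), /kʼ/ (velar), /qʼ/ (uvular).
Gaps, from front to back: dental lacks aspirated (/t̪ʰ/); palatal lacks ejective (/cʼ/); velar lacks aspirated (/kʰ/).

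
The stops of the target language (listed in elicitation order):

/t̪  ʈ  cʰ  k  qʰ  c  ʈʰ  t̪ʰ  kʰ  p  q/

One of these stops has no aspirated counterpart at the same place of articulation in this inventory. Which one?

/p/

Dental: /t̪/ ~ /t̪ʰ/
Retroflex: /ʈ/ ~ /ʈʰ/
Palatal: /c/ ~ /cʰ/
Velar: /k/ ~ /kʰ/
Uvular: /q/ ~ /qʰ/
Bilabial: only /p/ (plain); no aspirated partner.
So /p/ is the unpaired segment.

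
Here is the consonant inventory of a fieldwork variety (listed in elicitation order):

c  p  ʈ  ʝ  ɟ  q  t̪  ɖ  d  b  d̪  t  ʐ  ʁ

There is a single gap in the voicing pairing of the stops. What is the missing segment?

bilabial: voiceless /p/, voiced /b/.
dental: voiceless /t̪/, voiced /d̪/.
alveolar: voiceless /t/, voiced /d/.
retroflex: voiceless /ʈ/, voiced /ɖ/.
palatal: voiceless /c/, voiced /ɟ/.
uvular: voiceless /q/, voiced —.
The uvular row has no voiced member, so the gap is the voiced uvular stop /ɢ/.

/ɢ/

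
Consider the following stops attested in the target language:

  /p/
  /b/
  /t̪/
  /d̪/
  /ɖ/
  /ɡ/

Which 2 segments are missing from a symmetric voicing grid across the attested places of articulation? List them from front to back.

place of articulation  voiceless  voiced  
bilabial          p         b       
dental            t̪        d̪      
retroflex         —         ɖ       
velar             —         ɡ       
Gaps, from front to back: retroflex lacks voiceless (/ʈ/); velar lacks voiceless (/k/).

/ʈ/, /k/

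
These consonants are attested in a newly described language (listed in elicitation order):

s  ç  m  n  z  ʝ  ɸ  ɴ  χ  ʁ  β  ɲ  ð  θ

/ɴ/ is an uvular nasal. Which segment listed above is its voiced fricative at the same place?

/ʁ/

The voiced fricative at the same place is a voiced uvular fricative — in this inventory, /ʁ/.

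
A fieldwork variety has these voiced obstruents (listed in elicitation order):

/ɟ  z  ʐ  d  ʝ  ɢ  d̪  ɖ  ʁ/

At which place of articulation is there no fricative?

dental

dental: stop /d̪/, fricative —.
alveolar: stop /d/, fricative /z/.
retroflex: stop /ɖ/, fricative /ʐ/.
palatal: stop /ɟ/, fricative /ʝ/.
uvular: stop /ɢ/, fricative /ʁ/.
Every place of articulation has a fricative member except dental, where /ð/ would be expected.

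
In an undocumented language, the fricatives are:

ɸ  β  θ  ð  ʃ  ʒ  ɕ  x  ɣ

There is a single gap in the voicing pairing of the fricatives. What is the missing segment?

/ʑ/

place of articulation  voiceless  voiced  
bilabial          ɸ         β       
dental            θ         ð       
postalveolar      ʃ         ʒ       
alveolo-palatal   ɕ         —       
velar             x         ɣ       
The alveolo-palatal row has no voiced member, so the gap is the voiced alveolo-palatal fricative /ʑ/.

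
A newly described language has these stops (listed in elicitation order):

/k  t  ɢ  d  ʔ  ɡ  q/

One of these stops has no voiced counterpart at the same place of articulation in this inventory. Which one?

/ʔ/

Alveolar: /t/ ~ /d/
Velar: /k/ ~ /ɡ/
Uvular: /q/ ~ /ɢ/
Glottal: only /ʔ/ (voiceless); no voiced partner.
So /ʔ/ is the unpaired segment.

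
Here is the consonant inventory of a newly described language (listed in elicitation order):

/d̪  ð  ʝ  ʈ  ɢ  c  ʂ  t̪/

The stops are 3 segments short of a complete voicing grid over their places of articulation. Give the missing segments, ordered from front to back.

dental: voiceless /t̪/, voiced /d̪/.
retroflex: voiceless /ʈ/, voiced —.
palatal: voiceless /c/, voiced —.
uvular: voiceless —, voiced /ɢ/.
Gaps, from front to back: retroflex lacks voiced (/ɖ/); palatal lacks voiced (/ɟ/); uvular lacks voiceless (/q/).

/ɖ/, /ɟ/, /q/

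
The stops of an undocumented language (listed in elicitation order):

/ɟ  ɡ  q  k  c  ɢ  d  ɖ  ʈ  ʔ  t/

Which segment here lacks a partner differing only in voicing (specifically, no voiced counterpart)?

Alveolar: /t/ ~ /d/
Retroflex: /ʈ/ ~ /ɖ/
Palatal: /c/ ~ /ɟ/
Velar: /k/ ~ /ɡ/
Uvular: /q/ ~ /ɢ/
Glottal: only /ʔ/ (voiceless); no voiced partner.
So /ʔ/ is the unpaired segment.

/ʔ/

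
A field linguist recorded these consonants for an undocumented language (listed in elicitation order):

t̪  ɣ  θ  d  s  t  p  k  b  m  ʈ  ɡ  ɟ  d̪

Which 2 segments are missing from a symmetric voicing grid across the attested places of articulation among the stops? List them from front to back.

/ɖ/, /c/

Voiceless: /p/ (bilabial), /t̪/ (dental), /t/ (alveolar), /ʈ/ (retroflex), /k/ (velar).
Voiced: /b/ (bilabial), /d̪/ (dental), /d/ (alveolar), /ɟ/ (palatal), /ɡ/ (velar).
Gaps, from front to back: retroflex lacks voiced (/ɖ/); palatal lacks voiceless (/c/).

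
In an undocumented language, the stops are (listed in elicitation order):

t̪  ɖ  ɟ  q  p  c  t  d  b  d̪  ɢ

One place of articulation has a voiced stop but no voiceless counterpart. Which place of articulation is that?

retroflex

bilabial: voiceless /p/, voiced /b/.
dental: voiceless /t̪/, voiced /d̪/.
alveolar: voiceless /t/, voiced /d/.
retroflex: voiceless —, voiced /ɖ/.
palatal: voiceless /c/, voiced /ɟ/.
uvular: voiceless /q/, voiced /ɢ/.
Every place of articulation has a voiceless member except retroflex, where /ʈ/ would be expected.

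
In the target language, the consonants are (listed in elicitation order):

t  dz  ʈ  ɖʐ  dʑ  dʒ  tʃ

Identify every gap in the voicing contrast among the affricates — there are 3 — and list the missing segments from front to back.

alveolar: voiceless —, voiced /dz/.
postalveolar: voiceless /tʃ/, voiced /dʒ/.
retroflex: voiceless —, voiced /ɖʐ/.
alveolo-palatal: voiceless —, voiced /dʑ/.
Gaps, from front to back: alveolar lacks voiceless (/ts/); retroflex lacks voiceless (/ʈʂ/); alveolo-palatal lacks voiceless (/tɕ/).

/ts/, /ʈʂ/, /tɕ/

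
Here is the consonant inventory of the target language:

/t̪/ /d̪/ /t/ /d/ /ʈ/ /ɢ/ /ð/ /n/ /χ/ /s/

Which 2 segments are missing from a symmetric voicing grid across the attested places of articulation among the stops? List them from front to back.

dental: voiceless /t̪/, voiced /d̪/.
alveolar: voiceless /t/, voiced /d/.
retroflex: voiceless /ʈ/, voiced —.
uvular: voiceless —, voiced /ɢ/.
Gaps, from front to back: retroflex lacks voiced (/ɖ/); uvular lacks voiceless (/q/).

/ɖ/, /q/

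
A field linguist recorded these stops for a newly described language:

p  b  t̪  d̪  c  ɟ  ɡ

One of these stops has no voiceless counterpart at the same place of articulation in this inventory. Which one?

Bilabial: /p/ ~ /b/
Dental: /t̪/ ~ /d̪/
Palatal: /c/ ~ /ɟ/
Velar: only /ɡ/ (voiced); no voiceless partner.
So /ɡ/ is the unpaired segment.

/ɡ/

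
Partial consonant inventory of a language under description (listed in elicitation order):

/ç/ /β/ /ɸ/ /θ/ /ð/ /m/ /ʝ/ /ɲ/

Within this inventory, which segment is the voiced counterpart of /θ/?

/θ/ is a voiceless dental fricative.
The voiced counterpart is a voiced dental fricative — in this inventory, /ð/.

/ð/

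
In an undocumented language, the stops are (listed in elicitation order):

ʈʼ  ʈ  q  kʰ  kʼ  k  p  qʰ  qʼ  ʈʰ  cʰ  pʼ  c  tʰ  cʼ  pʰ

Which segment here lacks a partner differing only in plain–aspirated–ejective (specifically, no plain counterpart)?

Bilabial: /p/ ~ /pʰ/ ~ /pʼ/
Retroflex: /ʈ/ ~ /ʈʰ/ ~ /ʈʼ/
Palatal: /c/ ~ /cʰ/ ~ /cʼ/
Velar: /k/ ~ /kʰ/ ~ /kʼ/
Uvular: /q/ ~ /qʰ/ ~ /qʼ/
Alveolar: only /tʰ/ (aspirated); no plain partner.
So /tʰ/ is the unpaired segment.

/tʰ/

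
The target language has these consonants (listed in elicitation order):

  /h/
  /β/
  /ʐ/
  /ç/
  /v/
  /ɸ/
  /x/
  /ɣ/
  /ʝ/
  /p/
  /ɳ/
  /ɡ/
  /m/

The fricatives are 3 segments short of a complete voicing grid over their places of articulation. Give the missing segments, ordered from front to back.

/f/, /ʂ/, /ɦ/

bilabial: voiceless /ɸ/, voiced /β/.
labiodental: voiceless —, voiced /v/.
retroflex: voiceless —, voiced /ʐ/.
palatal: voiceless /ç/, voiced /ʝ/.
velar: voiceless /x/, voiced /ɣ/.
glottal: voiceless /h/, voiced —.
Gaps, from front to back: labiodental lacks voiceless (/f/); retroflex lacks voiceless (/ʂ/); glottal lacks voiced (/ɦ/).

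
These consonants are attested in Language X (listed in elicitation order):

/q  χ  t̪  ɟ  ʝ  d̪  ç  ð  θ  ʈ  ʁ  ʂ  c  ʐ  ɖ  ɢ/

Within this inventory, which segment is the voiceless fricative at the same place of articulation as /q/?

/χ/

/q/ is a voiceless uvular stop.
The voiceless fricative at the same place is a voiceless uvular fricative — in this inventory, /χ/.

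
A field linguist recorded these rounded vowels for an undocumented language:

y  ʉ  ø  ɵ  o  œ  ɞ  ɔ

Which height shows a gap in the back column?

Front: /y/ (high), /ø/ (high-mid), /œ/ (low-mid).
Central: /ʉ/ (high), /ɵ/ (high-mid), /ɞ/ (low-mid).
Back: /o/ (high-mid), /ɔ/ (low-mid).
Every height has a back member except high, where /u/ would be expected.

high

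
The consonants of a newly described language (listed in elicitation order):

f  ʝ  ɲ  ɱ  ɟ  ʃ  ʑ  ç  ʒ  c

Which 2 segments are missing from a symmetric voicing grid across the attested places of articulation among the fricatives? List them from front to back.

/v/, /ɕ/

labiodental: voiceless /f/, voiced —.
postalveolar: voiceless /ʃ/, voiced /ʒ/.
alveolo-palatal: voiceless —, voiced /ʑ/.
palatal: voiceless /ç/, voiced /ʝ/.
Gaps, from front to back: labiodental lacks voiced (/v/); alveolo-palatal lacks voiceless (/ɕ/).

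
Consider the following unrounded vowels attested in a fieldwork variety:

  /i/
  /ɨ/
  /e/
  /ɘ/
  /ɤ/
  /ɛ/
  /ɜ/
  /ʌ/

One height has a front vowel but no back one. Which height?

high

high: front /i/, central /ɨ/, back —.
high-mid: front /e/, central /ɘ/, back /ɤ/.
low-mid: front /ɛ/, central /ɜ/, back /ʌ/.
Every height has a back member except high, where /ɯ/ would be expected.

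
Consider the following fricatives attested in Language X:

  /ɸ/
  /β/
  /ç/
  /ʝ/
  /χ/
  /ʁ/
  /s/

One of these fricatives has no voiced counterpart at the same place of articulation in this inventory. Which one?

Bilabial: /ɸ/ ~ /β/
Palatal: /ç/ ~ /ʝ/
Uvular: /χ/ ~ /ʁ/
Alveolar: only /s/ (voiceless); no voiced partner.
So /s/ is the unpaired segment.

/s/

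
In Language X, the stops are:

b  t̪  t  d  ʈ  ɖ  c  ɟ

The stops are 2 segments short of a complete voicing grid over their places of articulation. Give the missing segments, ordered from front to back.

place of articulation  voiceless  voiced  
bilabial          —         b       
dental            t̪        —       
alveolar          t         d       
retroflex         ʈ         ɖ       
palatal           c         ɟ       
Gaps, from front to back: bilabial lacks voiceless (/p/); dental lacks voiced (/d̪/).

/p/, /d̪/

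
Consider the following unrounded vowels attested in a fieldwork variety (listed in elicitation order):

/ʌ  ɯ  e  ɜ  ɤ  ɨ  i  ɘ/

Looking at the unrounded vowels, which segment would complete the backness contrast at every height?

Front: /i/ (high), /e/ (high-mid).
Central: /ɨ/ (high), /ɘ/ (high-mid), /ɜ/ (low-mid).
Back: /ɯ/ (high), /ɤ/ (high-mid), /ʌ/ (low-mid).
The low-mid row has no front member, so the gap is the low-mid front unrounded vowel /ɛ/.

/ɛ/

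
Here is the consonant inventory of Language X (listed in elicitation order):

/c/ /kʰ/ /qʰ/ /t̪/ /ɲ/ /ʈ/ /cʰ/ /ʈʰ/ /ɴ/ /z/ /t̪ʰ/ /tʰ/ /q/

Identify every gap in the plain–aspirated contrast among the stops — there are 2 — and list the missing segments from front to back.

/t/, /k/

dental: plain /t̪/, aspirated /t̪ʰ/.
alveolar: plain —, aspirated /tʰ/.
retroflex: plain /ʈ/, aspirated /ʈʰ/.
palatal: plain /c/, aspirated /cʰ/.
velar: plain —, aspirated /kʰ/.
uvular: plain /q/, aspirated /qʰ/.
Gaps, from front to back: alveolar lacks plain (/t/); velar lacks plain (/k/).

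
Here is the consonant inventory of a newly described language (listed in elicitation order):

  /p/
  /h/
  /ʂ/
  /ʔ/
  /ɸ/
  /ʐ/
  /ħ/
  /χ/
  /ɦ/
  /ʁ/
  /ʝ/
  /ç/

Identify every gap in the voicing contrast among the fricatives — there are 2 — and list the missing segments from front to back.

/β/, /ʕ/

bilabial: voiceless /ɸ/, voiced —.
retroflex: voiceless /ʂ/, voiced /ʐ/.
palatal: voiceless /ç/, voiced /ʝ/.
uvular: voiceless /χ/, voiced /ʁ/.
pharyngeal: voiceless /ħ/, voiced —.
glottal: voiceless /h/, voiced /ɦ/.
Gaps, from front to back: bilabial lacks voiced (/β/); pharyngeal lacks voiced (/ʕ/).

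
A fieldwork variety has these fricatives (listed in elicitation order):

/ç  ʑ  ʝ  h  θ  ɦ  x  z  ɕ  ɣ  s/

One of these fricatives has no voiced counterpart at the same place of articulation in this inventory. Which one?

/θ/

Alveolar: /s/ ~ /z/
Alveolo-palatal: /ɕ/ ~ /ʑ/
Palatal: /ç/ ~ /ʝ/
Velar: /x/ ~ /ɣ/
Glottal: /h/ ~ /ɦ/
Dental: only /θ/ (voiceless); no voiced partner.
So /θ/ is the unpaired segment.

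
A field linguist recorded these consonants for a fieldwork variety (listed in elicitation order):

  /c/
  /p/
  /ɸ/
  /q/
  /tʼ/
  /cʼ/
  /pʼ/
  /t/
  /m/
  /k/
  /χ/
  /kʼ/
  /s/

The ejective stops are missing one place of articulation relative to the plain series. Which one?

uvular

Plain: /p/ (bilabial), /t/ (alveolar), /c/ (palatal), /k/ (velar), /q/ (uvular).
Ejective: /pʼ/ (bilabial), /tʼ/ (alveolar), /cʼ/ (palatal), /kʼ/ (velar).
Every place of articulation has an ejective member except uvular, where /qʼ/ would be expected.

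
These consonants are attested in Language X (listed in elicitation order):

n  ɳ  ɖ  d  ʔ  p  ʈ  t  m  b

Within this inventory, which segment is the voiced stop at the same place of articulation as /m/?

/m/ is a bilabial nasal.
The voiced stop at the same place is a voiced bilabial stop — in this inventory, /b/.

/b/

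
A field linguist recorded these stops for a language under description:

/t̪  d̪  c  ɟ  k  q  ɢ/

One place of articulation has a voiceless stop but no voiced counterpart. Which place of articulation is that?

velar

Voiceless: /t̪/ (dental), /c/ (palatal), /k/ (velar), /q/ (uvular).
Voiced: /d̪/ (dental), /ɟ/ (palatal), /ɢ/ (uvular).
Every place of articulation has a voiced member except velar, where /ɡ/ would be expected.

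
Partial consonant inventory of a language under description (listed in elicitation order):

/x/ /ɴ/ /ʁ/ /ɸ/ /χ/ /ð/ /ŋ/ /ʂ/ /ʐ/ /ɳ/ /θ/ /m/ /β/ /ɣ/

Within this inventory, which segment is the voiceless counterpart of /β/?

/ɸ/

/β/ is a voiced bilabial fricative.
The voiceless counterpart is a voiceless bilabial fricative — in this inventory, /ɸ/.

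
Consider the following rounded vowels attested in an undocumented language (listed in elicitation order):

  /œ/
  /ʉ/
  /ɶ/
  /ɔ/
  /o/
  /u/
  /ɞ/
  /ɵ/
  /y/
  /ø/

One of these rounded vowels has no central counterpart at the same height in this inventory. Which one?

/ɶ/

High: /y/ ~ /ʉ/ ~ /u/
High-mid: /ø/ ~ /ɵ/ ~ /o/
Low-mid: /œ/ ~ /ɞ/ ~ /ɔ/
Low: only /ɶ/ (front); no central partner.
So /ɶ/ is the unpaired segment.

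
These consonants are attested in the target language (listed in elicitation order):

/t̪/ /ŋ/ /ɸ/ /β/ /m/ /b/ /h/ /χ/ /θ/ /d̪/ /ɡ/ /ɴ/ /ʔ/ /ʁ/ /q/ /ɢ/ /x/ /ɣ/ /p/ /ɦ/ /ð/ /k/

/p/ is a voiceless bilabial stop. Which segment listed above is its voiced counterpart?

/b/

The voiced counterpart is a voiced bilabial stop — in this inventory, /b/.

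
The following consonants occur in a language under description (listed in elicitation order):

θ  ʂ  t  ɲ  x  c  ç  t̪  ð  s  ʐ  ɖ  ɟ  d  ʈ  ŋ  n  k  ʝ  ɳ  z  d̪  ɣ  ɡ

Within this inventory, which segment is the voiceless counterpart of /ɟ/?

/ɟ/ is a voiced palatal stop.
The voiceless counterpart is a voiceless palatal stop — in this inventory, /c/.

/c/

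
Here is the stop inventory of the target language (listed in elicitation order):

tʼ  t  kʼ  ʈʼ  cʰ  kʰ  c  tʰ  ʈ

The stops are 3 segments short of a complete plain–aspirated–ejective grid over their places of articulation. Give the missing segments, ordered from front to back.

/ʈʰ/, /cʼ/, /k/

alveolar: plain /t/, aspirated /tʰ/, ejective /tʼ/.
retroflex: plain /ʈ/, aspirated —, ejective /ʈʼ/.
palatal: plain /c/, aspirated /cʰ/, ejective —.
velar: plain —, aspirated /kʰ/, ejective /kʼ/.
Gaps, from front to back: retroflex lacks aspirated (/ʈʰ/); palatal lacks ejective (/cʼ/); velar lacks plain (/k/).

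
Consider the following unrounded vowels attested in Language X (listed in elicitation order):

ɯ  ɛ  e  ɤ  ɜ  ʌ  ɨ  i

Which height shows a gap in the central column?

high-mid

high: front /i/, central /ɨ/, back /ɯ/.
high-mid: front /e/, central —, back /ɤ/.
low-mid: front /ɛ/, central /ɜ/, back /ʌ/.
Every height has a central member except high-mid, where /ɘ/ would be expected.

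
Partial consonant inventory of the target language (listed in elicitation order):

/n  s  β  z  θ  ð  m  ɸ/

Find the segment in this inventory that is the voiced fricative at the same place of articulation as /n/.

/n/ is an alveolar nasal.
The voiced fricative at the same place is a voiced alveolar fricative — in this inventory, /z/.

/z/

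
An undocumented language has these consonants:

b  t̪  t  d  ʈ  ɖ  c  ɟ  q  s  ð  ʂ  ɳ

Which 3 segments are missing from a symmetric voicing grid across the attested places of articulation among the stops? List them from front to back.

/p/, /d̪/, /ɢ/

place of articulation  voiceless  voiced  
bilabial          —         b       
dental            t̪        —       
alveolar          t         d       
retroflex         ʈ         ɖ       
palatal           c         ɟ       
uvular            q         —       
Gaps, from front to back: bilabial lacks voiceless (/p/); dental lacks voiced (/d̪/); uvular lacks voiced (/ɢ/).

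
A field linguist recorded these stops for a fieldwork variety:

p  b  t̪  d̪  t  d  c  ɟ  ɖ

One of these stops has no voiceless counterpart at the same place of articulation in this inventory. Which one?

/ɖ/

Bilabial: /p/ ~ /b/
Dental: /t̪/ ~ /d̪/
Alveolar: /t/ ~ /d/
Palatal: /c/ ~ /ɟ/
Retroflex: only /ɖ/ (voiced); no voiceless partner.
So /ɖ/ is the unpaired segment.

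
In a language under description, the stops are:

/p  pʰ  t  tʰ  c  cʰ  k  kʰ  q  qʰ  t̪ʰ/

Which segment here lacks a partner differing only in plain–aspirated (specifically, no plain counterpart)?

Bilabial: /p/ ~ /pʰ/
Alveolar: /t/ ~ /tʰ/
Palatal: /c/ ~ /cʰ/
Velar: /k/ ~ /kʰ/
Uvular: /q/ ~ /qʰ/
Dental: only /t̪ʰ/ (aspirated); no plain partner.
So /t̪ʰ/ is the unpaired segment.

/t̪ʰ/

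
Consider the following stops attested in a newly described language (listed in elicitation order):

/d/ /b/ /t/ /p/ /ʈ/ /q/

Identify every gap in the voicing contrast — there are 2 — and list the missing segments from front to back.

place of articulation  voiceless  voiced  
bilabial          p         b       
alveolar          t         d       
retroflex         ʈ         —       
uvular            q         —       
Gaps, from front to back: retroflex lacks voiced (/ɖ/); uvular lacks voiced (/ɢ/).

/ɖ/, /ɢ/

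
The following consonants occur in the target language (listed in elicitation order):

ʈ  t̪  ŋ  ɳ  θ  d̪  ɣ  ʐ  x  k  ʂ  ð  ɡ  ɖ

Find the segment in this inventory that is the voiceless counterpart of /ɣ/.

/x/

/ɣ/ is a voiced velar fricative.
The voiceless counterpart is a voiceless velar fricative — in this inventory, /x/.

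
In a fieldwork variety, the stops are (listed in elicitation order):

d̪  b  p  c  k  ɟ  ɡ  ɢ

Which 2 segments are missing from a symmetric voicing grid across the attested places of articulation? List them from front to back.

place of articulation  voiceless  voiced  
bilabial          p         b       
dental            —         d̪      
palatal           c         ɟ       
velar             k         ɡ       
uvular            —         ɢ       
Gaps, from front to back: dental lacks voiceless (/t̪/); uvular lacks voiceless (/q/).

/t̪/, /q/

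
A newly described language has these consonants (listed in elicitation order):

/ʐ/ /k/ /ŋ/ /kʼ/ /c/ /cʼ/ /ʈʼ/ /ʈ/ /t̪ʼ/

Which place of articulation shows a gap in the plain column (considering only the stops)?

dental

Plain: /ʈ/ (retroflex), /c/ (palatal), /k/ (velar).
Ejective: /t̪ʼ/ (dental), /ʈʼ/ (retroflex), /cʼ/ (palatal), /kʼ/ (velar).
Every place of articulation has a plain member except dental, where /t̪/ would be expected.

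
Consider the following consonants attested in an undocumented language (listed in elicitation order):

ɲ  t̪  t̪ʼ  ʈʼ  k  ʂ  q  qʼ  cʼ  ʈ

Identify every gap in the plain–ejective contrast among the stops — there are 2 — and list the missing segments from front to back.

Plain: /t̪/ (dental), /ʈ/ (retroflex), /k/ (velar), /q/ (uvular).
Ejective: /t̪ʼ/ (dental), /ʈʼ/ (retroflex), /cʼ/ (palatal), /qʼ/ (uvular).
Gaps, from front to back: palatal lacks plain (/c/); velar lacks ejective (/kʼ/).

/c/, /kʼ/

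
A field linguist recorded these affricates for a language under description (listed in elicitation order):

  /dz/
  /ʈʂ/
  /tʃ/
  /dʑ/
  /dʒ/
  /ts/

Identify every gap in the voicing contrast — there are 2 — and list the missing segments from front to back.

/ɖʐ/, /tɕ/

Voiceless: /ts/ (alveolar), /tʃ/ (postalveolar), /ʈʂ/ (retroflex).
Voiced: /dz/ (alveolar), /dʒ/ (postalveolar), /dʑ/ (alveolo-palatal).
Gaps, from front to back: retroflex lacks voiced (/ɖʐ/); alveolo-palatal lacks voiceless (/tɕ/).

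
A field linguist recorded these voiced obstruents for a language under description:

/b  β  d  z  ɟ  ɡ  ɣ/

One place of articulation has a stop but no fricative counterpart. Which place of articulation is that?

palatal

place of articulation  stop      fricative
bilabial          b         β       
alveolar          d         z       
palatal           ɟ         —       
velar             ɡ         ɣ       
Every place of articulation has a fricative member except palatal, where /ʝ/ would be expected.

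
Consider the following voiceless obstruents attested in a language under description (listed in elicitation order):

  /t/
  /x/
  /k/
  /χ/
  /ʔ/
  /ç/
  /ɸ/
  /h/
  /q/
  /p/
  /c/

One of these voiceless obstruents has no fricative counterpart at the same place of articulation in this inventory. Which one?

/t/

Bilabial: /p/ ~ /ɸ/
Palatal: /c/ ~ /ç/
Velar: /k/ ~ /x/
Uvular: /q/ ~ /χ/
Glottal: /ʔ/ ~ /h/
Alveolar: only /t/ (stop); no fricative partner.
So /t/ is the unpaired segment.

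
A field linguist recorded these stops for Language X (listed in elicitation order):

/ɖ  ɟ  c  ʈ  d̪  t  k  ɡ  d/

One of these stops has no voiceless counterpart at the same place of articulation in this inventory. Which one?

/d̪/

Alveolar: /t/ ~ /d/
Retroflex: /ʈ/ ~ /ɖ/
Palatal: /c/ ~ /ɟ/
Velar: /k/ ~ /ɡ/
Dental: only /d̪/ (voiced); no voiceless partner.
So /d̪/ is the unpaired segment.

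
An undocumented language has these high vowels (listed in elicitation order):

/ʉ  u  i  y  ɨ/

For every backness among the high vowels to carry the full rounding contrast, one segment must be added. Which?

/ɯ/

Unrounded: /i/ (front), /ɨ/ (central).
Rounded: /y/ (front), /ʉ/ (central), /u/ (back).
The back row has no unrounded member, so the gap is the back unrounded vowel /ɯ/.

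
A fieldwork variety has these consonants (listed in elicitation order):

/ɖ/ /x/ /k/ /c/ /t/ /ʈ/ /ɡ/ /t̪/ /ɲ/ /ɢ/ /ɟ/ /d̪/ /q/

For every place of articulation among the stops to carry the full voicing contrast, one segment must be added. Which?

place of articulation  voiceless  voiced  
dental            t̪        d̪      
alveolar          t         —       
retroflex         ʈ         ɖ       
palatal           c         ɟ       
velar             k         ɡ       
uvular            q         ɢ       
The alveolar row has no voiced member, so the gap is the voiced alveolar stop /d/.

/d/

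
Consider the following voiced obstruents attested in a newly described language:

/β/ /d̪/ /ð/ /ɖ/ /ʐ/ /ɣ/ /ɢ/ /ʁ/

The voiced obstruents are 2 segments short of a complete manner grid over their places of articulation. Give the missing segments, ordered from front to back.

/b/, /ɡ/

bilabial: stop —, fricative /β/.
dental: stop /d̪/, fricative /ð/.
retroflex: stop /ɖ/, fricative /ʐ/.
velar: stop —, fricative /ɣ/.
uvular: stop /ɢ/, fricative /ʁ/.
Gaps, from front to back: bilabial lacks stop (/b/); velar lacks stop (/ɡ/).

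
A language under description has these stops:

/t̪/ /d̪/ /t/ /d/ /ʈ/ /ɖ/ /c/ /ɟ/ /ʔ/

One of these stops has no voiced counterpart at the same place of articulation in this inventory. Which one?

/ʔ/

Dental: /t̪/ ~ /d̪/
Alveolar: /t/ ~ /d/
Retroflex: /ʈ/ ~ /ɖ/
Palatal: /c/ ~ /ɟ/
Glottal: only /ʔ/ (voiceless); no voiced partner.
So /ʔ/ is the unpaired segment.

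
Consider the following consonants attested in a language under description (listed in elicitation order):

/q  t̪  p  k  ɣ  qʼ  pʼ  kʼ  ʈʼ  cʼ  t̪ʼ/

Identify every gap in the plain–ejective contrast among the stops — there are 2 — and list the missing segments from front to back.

/ʈ/, /c/

Plain: /p/ (bilabial), /t̪/ (dental), /k/ (velar), /q/ (uvular).
Ejective: /pʼ/ (bilabial), /t̪ʼ/ (dental), /ʈʼ/ (retroflex), /cʼ/ (palatal), /kʼ/ (velar), /qʼ/ (uvular).
Gaps, from front to back: retroflex lacks plain (/ʈ/); palatal lacks plain (/c/).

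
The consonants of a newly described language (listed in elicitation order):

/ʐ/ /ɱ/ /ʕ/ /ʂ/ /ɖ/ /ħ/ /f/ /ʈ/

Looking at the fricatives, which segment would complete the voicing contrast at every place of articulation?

/v/

Voiceless: /f/ (labiodental), /ʂ/ (retroflex), /ħ/ (pharyngeal).
Voiced: /ʐ/ (retroflex), /ʕ/ (pharyngeal).
The labiodental row has no voiced member, so the gap is the voiced labiodental fricative /v/.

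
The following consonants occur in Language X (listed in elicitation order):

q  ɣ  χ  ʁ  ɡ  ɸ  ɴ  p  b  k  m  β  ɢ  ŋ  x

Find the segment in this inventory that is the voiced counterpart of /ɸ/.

/β/

/ɸ/ is a voiceless bilabial fricative.
The voiced counterpart is a voiced bilabial fricative — in this inventory, /β/.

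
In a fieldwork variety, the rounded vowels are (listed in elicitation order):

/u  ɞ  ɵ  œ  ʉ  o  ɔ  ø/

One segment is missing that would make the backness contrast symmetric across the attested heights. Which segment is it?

Front: /ø/ (high-mid), /œ/ (low-mid).
Central: /ʉ/ (high), /ɵ/ (high-mid), /ɞ/ (low-mid).
Back: /u/ (high), /o/ (high-mid), /ɔ/ (low-mid).
The high row has no front member, so the gap is the high front rounded vowel /y/.

/y/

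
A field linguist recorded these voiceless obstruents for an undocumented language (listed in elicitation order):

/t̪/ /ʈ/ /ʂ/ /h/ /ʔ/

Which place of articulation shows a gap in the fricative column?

dental

dental: stop /t̪/, fricative —.
retroflex: stop /ʈ/, fricative /ʂ/.
glottal: stop /ʔ/, fricative /h/.
Every place of articulation has a fricative member except dental, where /θ/ would be expected.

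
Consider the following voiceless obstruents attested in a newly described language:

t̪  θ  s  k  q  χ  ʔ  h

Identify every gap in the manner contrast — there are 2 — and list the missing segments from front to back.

/t/, /x/

Stop: /t̪/ (dental), /k/ (velar), /q/ (uvular), /ʔ/ (glottal).
Fricative: /θ/ (dental), /s/ (alveolar), /χ/ (uvular), /h/ (glottal).
Gaps, from front to back: alveolar lacks stop (/t/); velar lacks fricative (/x/).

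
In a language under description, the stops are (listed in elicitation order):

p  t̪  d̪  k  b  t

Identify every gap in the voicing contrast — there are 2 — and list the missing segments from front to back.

/d/, /ɡ/

Voiceless: /p/ (bilabial), /t̪/ (dental), /t/ (alveolar), /k/ (velar).
Voiced: /b/ (bilabial), /d̪/ (dental).
Gaps, from front to back: alveolar lacks voiced (/d/); velar lacks voiced (/ɡ/).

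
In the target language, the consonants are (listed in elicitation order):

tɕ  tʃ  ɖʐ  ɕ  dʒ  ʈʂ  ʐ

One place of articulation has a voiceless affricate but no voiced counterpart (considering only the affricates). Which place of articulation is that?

alveolo-palatal

Voiceless: /tʃ/ (postalveolar), /ʈʂ/ (retroflex), /tɕ/ (alveolo-palatal).
Voiced: /dʒ/ (postalveolar), /ɖʐ/ (retroflex).
Every place of articulation has a voiced member except alveolo-palatal, where /dʑ/ would be expected.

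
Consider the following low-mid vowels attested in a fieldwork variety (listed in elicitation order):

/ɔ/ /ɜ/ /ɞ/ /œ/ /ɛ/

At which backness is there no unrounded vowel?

front: unrounded /ɛ/, rounded /œ/.
central: unrounded /ɜ/, rounded /ɞ/.
back: unrounded —, rounded /ɔ/.
Every backness has an unrounded member except back, where /ʌ/ would be expected.

back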